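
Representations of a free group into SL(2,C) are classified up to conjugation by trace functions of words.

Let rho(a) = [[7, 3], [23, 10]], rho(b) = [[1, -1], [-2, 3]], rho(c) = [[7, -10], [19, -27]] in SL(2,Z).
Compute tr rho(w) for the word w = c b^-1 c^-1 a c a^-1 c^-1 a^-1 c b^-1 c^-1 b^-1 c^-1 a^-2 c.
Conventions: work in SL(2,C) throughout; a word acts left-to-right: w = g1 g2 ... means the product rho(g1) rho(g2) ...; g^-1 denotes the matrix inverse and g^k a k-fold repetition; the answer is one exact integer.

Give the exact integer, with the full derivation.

rho(c) = [[7, -10], [19, -27]]
... * rho(b^-1) = [[3, 1], [2, 1]]  ->  [[1, -3], [3, -8]]
... * rho(c^-1) = [[-27, 10], [-19, 7]]  ->  [[30, -11], [71, -26]]
... * rho(a) = [[7, 3], [23, 10]]  ->  [[-43, -20], [-101, -47]]
... * rho(c) = [[7, -10], [19, -27]]  ->  [[-681, 970], [-1600, 2279]]
... * rho(a^-1) = [[10, -3], [-23, 7]]  ->  [[-29120, 8833], [-68417, 20753]]
... * rho(c^-1) = [[-27, 10], [-19, 7]]  ->  [[618413, -229369], [1452952, -538899]]
... * rho(a^-1) = [[10, -3], [-23, 7]]  ->  [[11459617, -3460822], [26924197, -8131149]]
... * rho(c) = [[7, -10], [19, -27]]  ->  [[14461701, -21153976], [33977548, -49700947]]
... * rho(b^-1) = [[3, 1], [2, 1]]  ->  [[1077151, -6692275], [2530750, -15723399]]
... * rho(c^-1) = [[-27, 10], [-19, 7]]  ->  [[98070148, -36074415], [230414331, -84756293]]
... * rho(b^-1) = [[3, 1], [2, 1]]  ->  [[222061614, 61995733], [521730407, 145658038]]
... * rho(c^-1) = [[-27, 10], [-19, 7]]  ->  [[-7173582505, 2654586271], [-16854223711, 6236910336]]
... * rho(a^-1) = [[10, -3], [-23, 7]]  ->  [[-132791309283, 40102851412], [-311991174838, 94221043485]]
... * rho(a^-1) = [[10, -3], [-23, 7]]  ->  [[-2250278675306, 679093887733], [-5286995748535, 1595520828909]]
... * rho(c) = [[7, -10], [19, -27]]  ->  [[-2849166860215, 4167251784269], [-6694074490474, 9790895104807]]
tr = -2849166860215 + 9790895104807 = 6941728244592

6941728244592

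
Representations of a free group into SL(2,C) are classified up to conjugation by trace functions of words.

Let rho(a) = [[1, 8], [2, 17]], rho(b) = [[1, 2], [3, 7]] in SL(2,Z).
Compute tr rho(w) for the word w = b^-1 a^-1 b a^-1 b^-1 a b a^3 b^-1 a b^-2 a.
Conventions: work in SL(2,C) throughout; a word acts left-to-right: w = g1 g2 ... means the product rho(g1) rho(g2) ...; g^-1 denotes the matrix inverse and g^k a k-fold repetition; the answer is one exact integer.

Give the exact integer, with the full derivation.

rho(b^-1) = [[7, -2], [-3, 1]]
... * rho(a^-1) = [[17, -8], [-2, 1]]  ->  [[123, -58], [-53, 25]]
... * rho(b) = [[1, 2], [3, 7]]  ->  [[-51, -160], [22, 69]]
... * rho(a^-1) = [[17, -8], [-2, 1]]  ->  [[-547, 248], [236, -107]]
... * rho(b^-1) = [[7, -2], [-3, 1]]  ->  [[-4573, 1342], [1973, -579]]
... * rho(a) = [[1, 8], [2, 17]]  ->  [[-1889, -13770], [815, 5941]]
... * rho(b) = [[1, 2], [3, 7]]  ->  [[-43199, -100168], [18638, 43217]]
... * rho(a) = [[1, 8], [2, 17]]  ->  [[-243535, -2048448], [105072, 883793]]
... * rho(a) = [[1, 8], [2, 17]]  ->  [[-4340431, -36771896], [1872658, 15865057]]
... * rho(a) = [[1, 8], [2, 17]]  ->  [[-77884223, -659845680], [33602772, 284687233]]
... * rho(b^-1) = [[7, -2], [-3, 1]]  ->  [[1434347479, -504077234], [-618842295, 217481689]]
... * rho(a) = [[1, 8], [2, 17]]  ->  [[426193011, 2905466854], [-183878917, -1253549647]]
... * rho(b^-1) = [[7, -2], [-3, 1]]  ->  [[-5733049485, 2053080832], [2473496522, -885791813]]
... * rho(b^-1) = [[7, -2], [-3, 1]]  ->  [[-46290588891, 13519179802], [19971851093, -5832784857]]
... * rho(a) = [[1, 8], [2, 17]]  ->  [[-19252229287, -140498654494], [8306281379, 60617466175]]
tr = -19252229287 + 60617466175 = 41365236888

41365236888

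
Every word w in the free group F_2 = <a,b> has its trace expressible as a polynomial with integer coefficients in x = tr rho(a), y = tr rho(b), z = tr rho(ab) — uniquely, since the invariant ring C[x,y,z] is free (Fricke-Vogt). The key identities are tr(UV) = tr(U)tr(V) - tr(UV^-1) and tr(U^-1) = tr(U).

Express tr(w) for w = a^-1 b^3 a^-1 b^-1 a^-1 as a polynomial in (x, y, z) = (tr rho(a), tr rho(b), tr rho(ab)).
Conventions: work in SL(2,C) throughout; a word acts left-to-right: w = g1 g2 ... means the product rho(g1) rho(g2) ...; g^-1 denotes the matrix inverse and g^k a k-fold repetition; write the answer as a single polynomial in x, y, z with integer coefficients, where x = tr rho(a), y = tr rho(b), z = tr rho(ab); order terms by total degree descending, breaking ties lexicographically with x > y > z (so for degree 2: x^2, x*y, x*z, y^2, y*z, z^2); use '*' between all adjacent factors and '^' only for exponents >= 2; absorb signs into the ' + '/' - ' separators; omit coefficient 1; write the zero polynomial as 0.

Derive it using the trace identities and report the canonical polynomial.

x^2*y^3*z - x*y^4 - x*y^2*z^2 - 2*x^2*y*z + 3*x*y^2 + x*z^2 + y*z - x

use: tr(b^2) = tr(b) * tr(b) - tr(1)   [square of b] = y^2 - 2
tr(b^3) = tr(b) * tr(b^2) - tr(b)   [square of b] = y^3 - 3*y
tr(b a b) = tr(b) * tr(a b) - tr(a)   [square of b] = y*z - x
apply: tr(b^3 a) = tr(b) * tr(b a b) - tr(b a)   [square of b] = y^2*z - x*y - z
tr(a^-1 b^3) = tr(b^3) * tr(a) - tr(b^3 a)   [inverse elimination on a] = x*y^3 - y^2*z - 2*x*y + z
tr(a^-1 b^3 a^-1) = tr(a^-1 b^3) * tr(a) - tr(a^-1 b^3 a)   [inverse elimination on a] = x^2*y^3 - x*y^2*z - 2*x^2*y - y^3 + x*z + 3*y
use: tr(b^4) = tr(b) * tr(b^3) - tr(b^2)   [square of b] = y^4 - 4*y^2 + 2
apply: tr(b^4 a) = tr(b) * tr(a b^3) - tr(a b^2)   [square of b] = y^3*z - x*y^2 - 2*y*z + x
tr(b a^-1 b^3) = tr(b^4) * tr(a) - tr(b^4 a)   [inverse elimination on a] = x*y^4 - y^3*z - 3*x*y^2 + 2*y*z + x
tr(a b a b) = tr(a b) * tr(a b) - tr(1)   [split at a repeated a] = z^2 - 2
tr(a b a) = tr(a) * tr(b a) - tr(b)   [square of a] = x*z - y
tr(a b a b^2) = tr(b) * tr(a b a b) - tr(a b a)   [square of b] = y*z^2 - x*z - y
tr(b^3 a b a) = tr(b) * tr(a b a b^2) - tr(a b a b)   [square of b] = y^2*z^2 - x*y*z - y^2 - z^2 + 2
tr(b a^-1 b^3 a) = tr(b^3 a b) * tr(a) - tr(b^3 a b a)   [inverse elimination on a] = x*y^3*z - x^2*y^2 - y^2*z^2 - x*y*z + x^2 + y^2 + z^2 - 2
use: tr(a^-1 b^3 a^-1 b) = tr(b a^-1 b^3) * tr(a) - tr(b a^-1 b^3 a)   [inverse elimination on a] = x^2*y^4 - 2*x*y^3*z - 2*x^2*y^2 + y^2*z^2 + 3*x*y*z - y^2 - z^2 + 2
tr(a^-1 b^3 a^-1 b^-1) = tr(a^-1 b^3 a^-1) * tr(b) - tr(a^-1 b^3 a^-1 b)   [inverse elimination on b] = x*y^3*z - y^4 - y^2*z^2 - 2*x*y*z + 4*y^2 + z^2 - 2
tr(b^2 a^-1) = tr(b^2) * tr(a) - tr(b^2 a)   [inverse elimination on a] = x*y^2 - y*z - x
tr(a^-1 b^3 a^-1 b^-1 a^-1) = tr(a^-1 b^3 a^-1 b^-1) * tr(a) - tr(a^-1 b^3 a^-1 b^-1 a)   [inverse elimination on a] = x^2*y^3*z - x*y^4 - x*y^2*z^2 - 2*x^2*y*z + 3*x*y^2 + x*z^2 + y*z - x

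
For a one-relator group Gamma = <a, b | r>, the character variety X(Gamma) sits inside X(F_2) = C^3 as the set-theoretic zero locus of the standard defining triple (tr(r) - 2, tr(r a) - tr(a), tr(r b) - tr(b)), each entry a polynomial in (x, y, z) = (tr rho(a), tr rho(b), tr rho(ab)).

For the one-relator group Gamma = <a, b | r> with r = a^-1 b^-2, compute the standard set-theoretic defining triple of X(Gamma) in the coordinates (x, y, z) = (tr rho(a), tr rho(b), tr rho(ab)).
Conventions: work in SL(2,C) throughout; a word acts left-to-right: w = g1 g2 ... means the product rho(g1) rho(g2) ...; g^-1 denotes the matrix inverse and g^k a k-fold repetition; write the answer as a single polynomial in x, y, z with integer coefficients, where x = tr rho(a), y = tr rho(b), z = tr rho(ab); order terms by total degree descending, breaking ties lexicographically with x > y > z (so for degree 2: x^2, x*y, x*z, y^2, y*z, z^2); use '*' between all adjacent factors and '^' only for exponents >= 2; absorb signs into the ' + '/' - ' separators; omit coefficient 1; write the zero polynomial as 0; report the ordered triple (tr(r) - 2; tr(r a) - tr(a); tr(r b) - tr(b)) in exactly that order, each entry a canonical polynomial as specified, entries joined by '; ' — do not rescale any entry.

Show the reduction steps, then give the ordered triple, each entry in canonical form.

tr(a^-1) = tr(a) = x
tr(a^-1 b) = tr(b) tr(a) - tr(b a)  (eliminate a^-1) = x*y - z
tr(a^-1 b^-1) = tr(a^-1) tr(b) - tr(a^-1 b)  (eliminate b^-1) = z
tr(a^-1 b^-2) = tr(a^-1 b^-1) tr(b) - tr(a^-1)  (eliminate b^-1) = y*z - x
tr(b^-2) = tr(b^-1) tr(b) - tr(1) = y^2 - 2
assemble the triple (tr(r) - 2; tr(r a) - x; tr(r b) - y)

y*z - x - 2; y^2 - x - 2; -y + z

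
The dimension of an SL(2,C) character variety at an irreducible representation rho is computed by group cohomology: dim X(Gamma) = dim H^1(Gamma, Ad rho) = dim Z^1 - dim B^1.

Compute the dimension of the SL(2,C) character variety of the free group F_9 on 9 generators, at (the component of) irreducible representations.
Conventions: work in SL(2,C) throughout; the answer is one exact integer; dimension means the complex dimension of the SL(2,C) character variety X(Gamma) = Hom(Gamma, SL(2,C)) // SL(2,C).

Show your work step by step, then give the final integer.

24

The free group F_9: 9 generators, no relators.
A cocycle picks one sl_2 vector per generator freely, giving dim Z^1 = 3*9 = 27.
At an irreducible rho the centralizer of the image in sl_2 is 0, so the coboundary map sl_2 -> Z^1 is injective: dim B^1 = 3.
dim X = dim H^1 = dim Z^1 - dim B^1 = 27 - 3 = 24.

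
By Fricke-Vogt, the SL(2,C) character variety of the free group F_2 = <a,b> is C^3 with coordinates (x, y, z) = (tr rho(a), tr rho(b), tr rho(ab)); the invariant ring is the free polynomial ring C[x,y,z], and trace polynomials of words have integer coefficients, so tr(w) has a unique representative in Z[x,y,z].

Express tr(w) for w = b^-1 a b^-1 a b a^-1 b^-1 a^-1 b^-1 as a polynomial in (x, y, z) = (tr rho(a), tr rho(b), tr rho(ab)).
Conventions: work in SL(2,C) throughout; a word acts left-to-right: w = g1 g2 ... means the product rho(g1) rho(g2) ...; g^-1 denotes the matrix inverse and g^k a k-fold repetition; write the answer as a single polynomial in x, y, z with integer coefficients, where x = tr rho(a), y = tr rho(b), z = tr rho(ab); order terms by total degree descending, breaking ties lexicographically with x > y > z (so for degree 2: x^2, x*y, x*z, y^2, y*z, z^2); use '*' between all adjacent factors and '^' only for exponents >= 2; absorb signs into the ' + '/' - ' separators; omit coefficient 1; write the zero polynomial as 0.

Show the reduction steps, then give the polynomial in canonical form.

tr(b^-1 a) = tr(a) * tr(b) - tr(a b) = x*y - z
tr(a b a) = tr(a) * tr(b a) - tr(b) = x*z - y
tr(a b a b) = tr(a b) * tr(a b) - tr(1)   [split at repeated a] = z^2 - 2
tr(a b a b^-1) = tr(a b a) * tr(b) - tr(a b a b) = x*y*z - y^2 - z^2 + 2
tr(b^2 a) = tr(b) * tr(a b) - tr(a) = y*z - x
tr(b^2) = tr(b) * tr(b) - tr(1) = y^2 - 2
tr(b a^2 b) = tr(a) * tr(b^2 a) - tr(b^2) = x*y*z - x^2 - y^2 + 2
tr(a^2 b a b) = tr(a) * tr(b a b a) - tr(b a b) = x*z^2 - y*z - x
tr(a^2 b a) = tr(a) * tr(a b a) - tr(a b) = x^2*z - x*y - z
tr(b a^2 b a b) = tr(b) * tr(a^2 b a b) - tr(a^2 b a) = x*y*z^2 - x^2*z - y^2*z + z
tr(b a b a b a) = tr(b a) * tr(b a b a) - tr(b^-1 a^-1)   [split at repeated b] = z^3 - 3*z
tr(b a b a b) = tr(b) * tr(a b a b) - tr(a b a) = y*z^2 - x*z - y
tr(b a^2 b a b a) = tr(a) * tr(b a b a b a) - tr(b a b a b) = x*z^3 - y*z^2 - 2*x*z + y
tr(a^-1 b a^2 b a b) = tr(b a^2 b a b) * tr(a) - tr(b a^2 b a b a) = x^2*y*z^2 - x^3*z - x*y^2*z - x*z^3 + y*z^2 + 3*x*z - y
tr(a^2 b a b^-1 a^-1 b) = tr(a^-1 b a^2 b a) * tr(b) - tr(a^-1 b a^2 b a b) = -x^2*y*z^2 + x^3*z + 2*x*y^2*z + x*z^3 - x^2*y - y^3 - y*z^2 - 3*x*z + 3*y
tr(b^-1 a^-1 b^-1 a^2 b a) = tr(a^2 b a b^-1 a^-1) * tr(b) - tr(a^2 b a b^-1 a^-1 b) = x^2*y*z^2 - x^3*z - x*y^2*z - x*z^3 + x^2*y + 3*x*z - y
tr(a b a^-1 b^-1 a^-1 b^-1 a) = tr(b^-1 a^-1 b^-1 a^2 b) * tr(a) - tr(b^-1 a^-1 b^-1 a^2 b a) = -x^2*y*z^2 + x^3*z + x*y^2*z + x*z^3 - 4*x*z + y
tr(a b a b a b^-1) = tr(a b a b a) * tr(b) - tr(a b a b a b) = x*y*z^2 - y^2*z - z^3 - x*y + 3*z
tr(b^-1 a b a b a b^-1) = tr(a b a b a b^-1) * tr(b) - tr(a b a b a) = x*y^2*z^2 - y^3*z - y*z^3 - x*y^2 - x*z^2 + 4*y*z + x
tr(a^2 b a b a) = tr(a) * tr(b a b a^2) - tr(b a b a) = x^2*z^2 - x*y*z - x^2 - z^2 + 2
tr(a b a b a b^-1 a) = tr(a^2 b a b a) * tr(b) - tr(a^2 b a b a b) = x^2*y*z^2 - x*y^2*z - x*z^3 - x^2*y + 2*x*z + y
tr(a b a b a b a b) = tr(b a b a) * tr(b a b a) - tr(1)   [split at repeated b] = z^4 - 4*z^2 + 2
tr(a b a b a b^-1 a b) = tr(a b a b a b a) * tr(b) - tr(a b a b a b a b) = x*y*z^3 - y^2*z^2 - z^4 - 2*x*y*z + y^2 + 4*z^2 - 2
tr(b^-1 a b a b a b^-1 a) = tr(a b a b a b^-1 a) * tr(b) - tr(a b a b a b^-1 a b) = x^2*y^2*z^2 - x*y^3*z - 2*x*y*z^3 - x^2*y^2 + y^2*z^2 + z^4 + 4*x*y*z - 4*z^2 + 2
tr(b^-1 a^-1 b^-1 a b a b a) = tr(b^-1 a b a b a b^-1) * tr(a) - tr(b^-1 a b a b a b^-1 a) = x*y*z^3 - x^2*z^2 - y^2*z^2 - z^4 + x^2 + 4*z^2 - 2
tr(a b a^-1 b^-1 a^-1 b^-1 a b) = tr(b^-1 a^-1 b^-1 a b a b) * tr(a) - tr(b^-1 a^-1 b^-1 a b a b a) = -x*y*z^3 + x^2*z^2 + y^2*z^2 + z^4 - 4*z^2 + 2
tr(b^-1 a b^-1 a b a^-1 b^-1 a^-1) = tr(a b a^-1 b^-1 a^-1 b^-1 a) * tr(b) - tr(a b a^-1 b^-1 a^-1 b^-1 a b) = -x^2*y^2*z^2 + x^3*y*z + x*y^3*z + 2*x*y*z^3 - x^2*z^2 - y^2*z^2 - z^4 - 4*x*y*z + y^2 + 4*z^2 - 2
tr(b^-2 a b a) = tr(a b a b^-1) * tr(b) - tr(a b a) = x*y^2*z - y^3 - y*z^2 - x*z + 3*y
tr(b^-1 a b a^-1 b^-1) = tr(b^-2 a b) * tr(a) - tr(b^-2 a b a) = -x*y^2*z + x^2*y + y^3 + y*z^2 - 3*y
tr(b^-1 a b^-1 a b a^-1 b^-1 a^-1 b^-1) = tr(b^-1 a b^-1 a b a^-1 b^-1 a^-1) * tr(b) - tr(b^-1 a b^-1 a b a^-1 b^-1 a^-1 b) = -x^2*y^3*z^2 + x^3*y^2*z + x*y^4*z + 2*x*y^2*z^3 - x^2*y*z^2 - y^3*z^2 - y*z^4 - 3*x*y^2*z - x^2*y + 3*y*z^2 + y

-x^2*y^3*z^2 + x^3*y^2*z + x*y^4*z + 2*x*y^2*z^3 - x^2*y*z^2 - y^3*z^2 - y*z^4 - 3*x*y^2*z - x^2*y + 3*y*z^2 + y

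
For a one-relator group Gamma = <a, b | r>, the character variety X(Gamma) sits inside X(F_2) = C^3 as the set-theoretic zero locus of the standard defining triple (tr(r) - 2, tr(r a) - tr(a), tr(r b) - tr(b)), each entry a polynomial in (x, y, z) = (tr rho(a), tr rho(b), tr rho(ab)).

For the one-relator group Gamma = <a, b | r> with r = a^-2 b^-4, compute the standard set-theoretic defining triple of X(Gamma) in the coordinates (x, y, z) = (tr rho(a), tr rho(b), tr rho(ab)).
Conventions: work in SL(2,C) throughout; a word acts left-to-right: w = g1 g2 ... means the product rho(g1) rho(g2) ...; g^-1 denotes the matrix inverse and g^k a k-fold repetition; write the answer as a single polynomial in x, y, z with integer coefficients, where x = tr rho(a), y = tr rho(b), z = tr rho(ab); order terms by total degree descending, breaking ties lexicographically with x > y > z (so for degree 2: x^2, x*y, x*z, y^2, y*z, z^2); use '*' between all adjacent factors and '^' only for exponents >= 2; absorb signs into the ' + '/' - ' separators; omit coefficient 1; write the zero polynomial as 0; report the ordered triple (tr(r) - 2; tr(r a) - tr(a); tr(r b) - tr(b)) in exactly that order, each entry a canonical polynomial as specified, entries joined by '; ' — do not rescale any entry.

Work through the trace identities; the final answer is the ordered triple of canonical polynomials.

x*y^3*z - x^2*y^2 - y^4 - 2*x*y*z + x^2 + 4*y^2 - 4; y^3*z - x*y^2 - 2*y*z; x*y^2*z - x^2*y - y^3 - x*z + 2*y

tr(b^-1) = tr(b) = y
tr(b^-2) = tr(b^-1) * tr(b) - tr(1)   [inverse elimination on b] = y^2 - 2
tr(b^-3) = tr(b^-2) * tr(b) - tr(b^-1)   [inverse elimination on b] = y^3 - 3*y
tr(b^-1 a) = tr(a) * tr(b) - tr(a b)   [inverse elimination on b] = x*y - z
tr(b^-1 a b^-1) = tr(b^-1 a) * tr(b) - tr(b^-1 a b)   [inverse elimination on b] = x*y^2 - y*z - x
tr(b^-3 a) = tr(b^-1 a b^-1) * tr(b) - tr(b^-1 a)   [inverse elimination on b] = x*y^3 - y^2*z - 2*x*y + z
tr(b^-3 a^-1) = tr(b^-3) * tr(a) - tr(b^-3 a)   [inverse elimination on a] = y^2*z - x*y - z
tr(a^-2 b^-3) = tr(b^-3 a^-1) * tr(a) - tr(b^-3)   [inverse elimination on a] = x*y^2*z - x^2*y - y^3 - x*z + 3*y
tr(b^-2 a^-1) = tr(a^-1 b^-1) * tr(b) - tr(a^-1)   [inverse elimination on b] = y*z - x
tr(a^-2 b^-2) = tr(b^-2 a^-1) * tr(a) - tr(b^-2)   [inverse elimination on a] = x*y*z - x^2 - y^2 + 2
tr(a^-2 b^-4) = tr(a^-2 b^-3) * tr(b) - tr(a^-2 b^-2)   [inverse elimination on b] = x*y^3*z - x^2*y^2 - y^4 - 2*x*y*z + x^2 + 4*y^2 - 2
tr(b^-4) = tr(b^-3) * tr(b) - tr(b^-2) = y^4 - 4*y^2 + 2
tr(b^-4 a) = tr(b^-2 a b^-1) * tr(b) - tr(b^-2 a) = x*y^4 - y^3*z - 3*x*y^2 + 2*y*z + x
tr(a^-1 b^-4) = tr(b^-4) * tr(a) - tr(b^-4 a) = y^3*z - x*y^2 - 2*y*z + x
assemble the triple (tr(r) - 2; tr(r a) - x; tr(r b) - y)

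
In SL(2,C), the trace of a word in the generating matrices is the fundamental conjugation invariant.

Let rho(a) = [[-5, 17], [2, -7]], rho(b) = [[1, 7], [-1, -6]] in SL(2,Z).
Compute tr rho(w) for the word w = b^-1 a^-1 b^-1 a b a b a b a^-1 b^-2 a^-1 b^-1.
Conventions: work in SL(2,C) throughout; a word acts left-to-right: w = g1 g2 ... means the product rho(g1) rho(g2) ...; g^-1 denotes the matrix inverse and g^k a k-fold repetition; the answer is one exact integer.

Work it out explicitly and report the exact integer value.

rho(b^-1) = [[-6, -7], [1, 1]]
... * rho(a^-1) = [[-7, -17], [-2, -5]]  ->  [[56, 137], [-9, -22]]
... * rho(b^-1) = [[-6, -7], [1, 1]]  ->  [[-199, -255], [32, 41]]
... * rho(a) = [[-5, 17], [2, -7]]  ->  [[485, -1598], [-78, 257]]
... * rho(b) = [[1, 7], [-1, -6]]  ->  [[2083, 12983], [-335, -2088]]
... * rho(a) = [[-5, 17], [2, -7]]  ->  [[15551, -55470], [-2501, 8921]]
... * rho(b) = [[1, 7], [-1, -6]]  ->  [[71021, 441677], [-11422, -71033]]
... * rho(a) = [[-5, 17], [2, -7]]  ->  [[528249, -1884382], [-84956, 303057]]
... * rho(b) = [[1, 7], [-1, -6]]  ->  [[2412631, 15004035], [-388013, -2413034]]
... * rho(a^-1) = [[-7, -17], [-2, -5]]  ->  [[-46896487, -116034902], [7542159, 18661391]]
... * rho(b^-1) = [[-6, -7], [1, 1]]  ->  [[165344020, 212240507], [-26591563, -34133722]]
... * rho(b^-1) = [[-6, -7], [1, 1]]  ->  [[-779823613, -945167633], [125415656, 152007219]]
... * rho(a^-1) = [[-7, -17], [-2, -5]]  ->  [[7349100557, 17982839586], [-1181924030, -2892102247]]
... * rho(b^-1) = [[-6, -7], [1, 1]]  ->  [[-26111763756, -33460864313], [4199441933, 5381365963]]
tr = -26111763756 + 5381365963 = -20730397793

-20730397793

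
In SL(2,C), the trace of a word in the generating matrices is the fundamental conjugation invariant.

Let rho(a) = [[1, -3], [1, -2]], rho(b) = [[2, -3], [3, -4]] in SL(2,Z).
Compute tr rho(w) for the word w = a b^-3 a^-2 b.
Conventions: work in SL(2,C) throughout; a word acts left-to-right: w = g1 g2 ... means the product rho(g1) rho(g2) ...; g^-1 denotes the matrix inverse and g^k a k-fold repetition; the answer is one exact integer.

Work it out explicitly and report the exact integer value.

rho(a) = [[1, -3], [1, -2]]
... * rho(b^-1) = [[-4, 3], [-3, 2]]  ->  [[5, -3], [2, -1]]
... * rho(b^-1) = [[-4, 3], [-3, 2]]  ->  [[-11, 9], [-5, 4]]
... * rho(b^-1) = [[-4, 3], [-3, 2]]  ->  [[17, -15], [8, -7]]
... * rho(a^-1) = [[-2, 3], [-1, 1]]  ->  [[-19, 36], [-9, 17]]
... * rho(a^-1) = [[-2, 3], [-1, 1]]  ->  [[2, -21], [1, -10]]
... * rho(b) = [[2, -3], [3, -4]]  ->  [[-59, 78], [-28, 37]]
tr = -59 + 37 = -22

-22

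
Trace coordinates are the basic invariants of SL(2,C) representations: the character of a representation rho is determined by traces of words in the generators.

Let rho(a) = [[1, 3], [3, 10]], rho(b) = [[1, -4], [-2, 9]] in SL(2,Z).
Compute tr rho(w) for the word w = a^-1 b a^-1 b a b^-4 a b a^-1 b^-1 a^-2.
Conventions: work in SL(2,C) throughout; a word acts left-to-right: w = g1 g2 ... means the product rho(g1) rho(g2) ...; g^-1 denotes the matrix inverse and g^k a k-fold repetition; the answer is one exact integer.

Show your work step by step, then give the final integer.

27246928393718

rho(a^-1) = [[10, -3], [-3, 1]]
... * rho(b) = [[1, -4], [-2, 9]]  ->  [[16, -67], [-5, 21]]
... * rho(a^-1) = [[10, -3], [-3, 1]]  ->  [[361, -115], [-113, 36]]
... * rho(b) = [[1, -4], [-2, 9]]  ->  [[591, -2479], [-185, 776]]
... * rho(a) = [[1, 3], [3, 10]]  ->  [[-6846, -23017], [2143, 7205]]
... * rho(b^-1) = [[9, 4], [2, 1]]  ->  [[-107648, -50401], [33697, 15777]]
... * rho(b^-1) = [[9, 4], [2, 1]]  ->  [[-1069634, -480993], [334827, 150565]]
... * rho(b^-1) = [[9, 4], [2, 1]]  ->  [[-10588692, -4759529], [3314573, 1489873]]
... * rho(b^-1) = [[9, 4], [2, 1]]  ->  [[-104817286, -47114297], [32810903, 14748165]]
... * rho(a) = [[1, 3], [3, 10]]  ->  [[-246160177, -785594828], [77055398, 245914359]]
... * rho(b) = [[1, -4], [-2, 9]]  ->  [[1325029479, -6085712744], [-414773320, 1905007639]]
... * rho(a^-1) = [[10, -3], [-3, 1]]  ->  [[31507433022, -10060801181], [-9862756117, 3149327599]]
... * rho(b^-1) = [[9, 4], [2, 1]]  ->  [[263445294836, 115968930907], [-82466149855, -36301696869]]
... * rho(a^-1) = [[10, -3], [-3, 1]]  ->  [[2286546155639, -674366953601], [-715756407943, 211096752696]]
... * rho(a^-1) = [[10, -3], [-3, 1]]  ->  [[24888562417193, -7534005420518], [-7790854337518, 2358365976525]]
tr = 24888562417193 + 2358365976525 = 27246928393718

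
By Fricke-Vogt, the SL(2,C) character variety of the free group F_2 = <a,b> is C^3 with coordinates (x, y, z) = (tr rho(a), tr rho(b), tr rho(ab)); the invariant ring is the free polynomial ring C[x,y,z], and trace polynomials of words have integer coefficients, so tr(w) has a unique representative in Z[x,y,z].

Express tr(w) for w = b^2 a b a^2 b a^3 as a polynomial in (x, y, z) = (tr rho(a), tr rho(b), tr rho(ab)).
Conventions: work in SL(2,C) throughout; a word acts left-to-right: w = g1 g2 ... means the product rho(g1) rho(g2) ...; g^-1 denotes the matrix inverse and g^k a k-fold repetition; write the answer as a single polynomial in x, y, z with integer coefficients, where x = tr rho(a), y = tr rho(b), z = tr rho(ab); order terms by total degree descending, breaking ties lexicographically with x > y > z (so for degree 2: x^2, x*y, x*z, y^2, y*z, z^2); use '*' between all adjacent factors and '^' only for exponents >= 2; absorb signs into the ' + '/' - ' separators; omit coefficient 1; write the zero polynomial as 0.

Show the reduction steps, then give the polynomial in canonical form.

x^3*y*z^3 - x^4*z^2 - 2*x^2*y^2*z^2 + x^3*y*z + x*y^3*z - x*y*z^3 + 2*x^2*z^2 + y^2*z^2 - 2*x*y*z + x^2 - 2

reduce: tr(b a b a) = tr(a b)*tr(a b) - tr(1) = z^2 - 2
so tr(a b a b a b) = tr(b a b a)*tr(b a) - tr(a b) = z^3 - 3*z
tr(b a b) = tr(b)*tr(a b) - tr(a) = y*z - x
tr(a b a b a) = tr(a)*tr(b a b a) - tr(b a b) = x*z^2 - y*z - x
reduce: tr(b^2 a b a b a) = tr(b)*tr(a b a b a b) - tr(a b a b a) = y*z^3 - x*z^2 - 2*y*z + x
tr(a b a) = tr(a)*tr(b a) - tr(b) = x*z - y
so tr(b a b a b) = tr(b)*tr(a b a b) - tr(a b a) = y*z^2 - x*z - y
tr(b^2 a b a b) = tr(b)*tr(b a b a b) - tr(b a b a) = y^2*z^2 - x*y*z - y^2 - z^2 + 2
reduce: tr(b a^2 b^2 a b a) = tr(a)*tr(b^2 a b a b a) - tr(b^2 a b a b) = x*y*z^3 - x^2*z^2 - y^2*z^2 - x*y*z + x^2 + y^2 + z^2 - 2
reduce: tr(a b a^2) = tr(a)*tr(a b a) - tr(a b) = x^2*z - x*y - z
so tr(a^2 b^2 a b) = tr(b)*tr(a b a^2 b) - tr(a b a^2) = x*y*z^2 - x^2*z - y^2*z + z
reduce: tr(a^2) = tr(a)*tr(a) - tr(1) = x^2 - 2
tr(a b^2 a) = tr(b)*tr(a^2 b) - tr(a^2) = x*y*z - x^2 - y^2 + 2
so tr(a^2 b^2 a) = tr(a)*tr(a b^2 a) - tr(a b^2) = x^2*y*z - x^3 - x*y^2 - y*z + 3*x
tr(b a^2 b^2 a b) = tr(b)*tr(a^2 b^2 a b) - tr(a^2 b^2 a) = x*y^2*z^2 - 2*x^2*y*z - y^3*z + x^3 + x*y^2 + 2*y*z - 3*x
so tr(b^2 a b a^2 b a^2) = tr(a)*tr(b a^2 b^2 a b a) - tr(b a^2 b^2 a b) = x^2*y*z^3 - x^3*z^2 - 2*x*y^2*z^2 + x^2*y*z + y^3*z + x*z^2 - 2*y*z + x
so tr(b a b^2 a b) = tr(b)*tr(a b^2 a b) - tr(a b^2 a) = y^2*z^2 - 2*x*y*z + x^2 - 2
tr(b^2 a b a^2 b a) = tr(a)*tr(b a b^2 a b a) - tr(b a b^2 a b) = x*y*z^3 - x^2*z^2 - y^2*z^2 + 2
reduce: tr(b^2 a b a^2 b a^3) = tr(a)*tr(b^2 a b a^2 b a^2) - tr(b^2 a b a^2 b a) = x^3*y*z^3 - x^4*z^2 - 2*x^2*y^2*z^2 + x^3*y*z + x*y^3*z - x*y*z^3 + 2*x^2*z^2 + y^2*z^2 - 2*x*y*z + x^2 - 2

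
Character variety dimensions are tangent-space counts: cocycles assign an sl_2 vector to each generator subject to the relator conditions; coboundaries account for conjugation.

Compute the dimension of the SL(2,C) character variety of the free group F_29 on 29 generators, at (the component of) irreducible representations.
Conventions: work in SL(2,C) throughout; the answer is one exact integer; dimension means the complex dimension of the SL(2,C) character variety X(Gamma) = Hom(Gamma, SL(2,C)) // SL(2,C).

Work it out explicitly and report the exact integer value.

Gamma = F_29 has 29 generators and no relators.
So Z^1 = (sl_2)^29 in full: dim Z^1 = 87.
At an irreducible rho the centralizer of the image in sl_2 is 0, so the coboundary map sl_2 -> Z^1 is injective: dim B^1 = 3.
Therefore dim X = 87 - 3 = 84.

84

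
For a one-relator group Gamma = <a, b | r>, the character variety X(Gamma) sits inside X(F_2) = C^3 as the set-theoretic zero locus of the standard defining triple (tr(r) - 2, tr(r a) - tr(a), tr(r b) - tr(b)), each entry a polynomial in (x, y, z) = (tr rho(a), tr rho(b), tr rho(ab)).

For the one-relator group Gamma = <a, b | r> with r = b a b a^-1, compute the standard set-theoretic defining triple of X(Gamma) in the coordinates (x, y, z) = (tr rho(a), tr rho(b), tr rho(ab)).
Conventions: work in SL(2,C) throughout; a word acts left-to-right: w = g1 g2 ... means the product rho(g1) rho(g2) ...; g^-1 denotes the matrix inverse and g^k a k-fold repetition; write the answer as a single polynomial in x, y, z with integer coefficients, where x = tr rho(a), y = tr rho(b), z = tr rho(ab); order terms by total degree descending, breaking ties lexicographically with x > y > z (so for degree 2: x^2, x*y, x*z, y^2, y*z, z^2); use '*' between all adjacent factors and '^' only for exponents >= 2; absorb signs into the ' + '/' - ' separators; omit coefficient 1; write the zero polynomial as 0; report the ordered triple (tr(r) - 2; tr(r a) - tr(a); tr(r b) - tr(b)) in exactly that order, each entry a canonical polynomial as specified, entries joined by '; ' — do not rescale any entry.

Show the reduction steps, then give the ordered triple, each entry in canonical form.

x*y*z - x^2 - z^2; y*z - 2*x; x*y^2*z - x^2*y - y*z^2

tr(b a b) = tr(b) tr(a b) - tr(a) = y*z - x
tr(b a b a) = tr(b a) tr(b a) - tr(1)   [split at repeated b] = z^2 - 2
reduce: tr(b a b a^-1) = tr(b a b) tr(a) - tr(b a b a) = x*y*z - x^2 - z^2 + 2
tr(b^2 a b) = tr(b) tr(a b^2) - tr(a b) = y^2*z - x*y - z
tr(a b a) = tr(a) tr(b a) - tr(b) = x*z - y
reduce: tr(b^2 a b a) = tr(b) tr(a b a b) - tr(a b a) = y*z^2 - x*z - y
tr(b a b a^-1 b) = tr(b^2 a b) tr(a) - tr(b^2 a b a) = x*y^2*z - x^2*y - y*z^2 + y
assemble the triple (tr(r) - 2; tr(r a) - x; tr(r b) - y)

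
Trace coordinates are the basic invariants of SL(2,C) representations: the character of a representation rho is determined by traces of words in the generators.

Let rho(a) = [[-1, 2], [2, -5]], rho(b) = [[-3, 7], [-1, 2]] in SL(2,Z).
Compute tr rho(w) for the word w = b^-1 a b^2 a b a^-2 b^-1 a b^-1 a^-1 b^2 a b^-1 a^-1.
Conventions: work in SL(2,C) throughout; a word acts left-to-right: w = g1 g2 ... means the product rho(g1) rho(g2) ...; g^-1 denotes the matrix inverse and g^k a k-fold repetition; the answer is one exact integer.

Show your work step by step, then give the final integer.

rho(b^-1) = [[2, -7], [1, -3]]
... * rho(a) = [[-1, 2], [2, -5]]  ->  [[-16, 39], [-7, 17]]
... * rho(b) = [[-3, 7], [-1, 2]]  ->  [[9, -34], [4, -15]]
... * rho(b) = [[-3, 7], [-1, 2]]  ->  [[7, -5], [3, -2]]
... * rho(a) = [[-1, 2], [2, -5]]  ->  [[-17, 39], [-7, 16]]
... * rho(b) = [[-3, 7], [-1, 2]]  ->  [[12, -41], [5, -17]]
... * rho(a^-1) = [[-5, -2], [-2, -1]]  ->  [[22, 17], [9, 7]]
... * rho(a^-1) = [[-5, -2], [-2, -1]]  ->  [[-144, -61], [-59, -25]]
... * rho(b^-1) = [[2, -7], [1, -3]]  ->  [[-349, 1191], [-143, 488]]
... * rho(a) = [[-1, 2], [2, -5]]  ->  [[2731, -6653], [1119, -2726]]
... * rho(b^-1) = [[2, -7], [1, -3]]  ->  [[-1191, 842], [-488, 345]]
... * rho(a^-1) = [[-5, -2], [-2, -1]]  ->  [[4271, 1540], [1750, 631]]
... * rho(b) = [[-3, 7], [-1, 2]]  ->  [[-14353, 32977], [-5881, 13512]]
... * rho(b) = [[-3, 7], [-1, 2]]  ->  [[10082, -34517], [4131, -14143]]
... * rho(a) = [[-1, 2], [2, -5]]  ->  [[-79116, 192749], [-32417, 78977]]
... * rho(b^-1) = [[2, -7], [1, -3]]  ->  [[34517, -24435], [14143, -10012]]
... * rho(a^-1) = [[-5, -2], [-2, -1]]  ->  [[-123715, -44599], [-50691, -18274]]
tr = -123715 + -18274 = -141989

-141989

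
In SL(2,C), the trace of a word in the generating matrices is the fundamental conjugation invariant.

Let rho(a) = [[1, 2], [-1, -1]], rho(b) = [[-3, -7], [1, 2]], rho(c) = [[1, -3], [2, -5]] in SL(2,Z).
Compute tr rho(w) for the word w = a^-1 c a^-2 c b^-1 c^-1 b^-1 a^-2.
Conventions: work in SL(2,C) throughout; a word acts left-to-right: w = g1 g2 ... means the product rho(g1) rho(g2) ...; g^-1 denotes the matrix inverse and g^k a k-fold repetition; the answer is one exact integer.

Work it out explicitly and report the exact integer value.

rho(a^-1) = [[-1, -2], [1, 1]]
... * rho(c) = [[1, -3], [2, -5]]  ->  [[-5, 13], [3, -8]]
... * rho(a^-1) = [[-1, -2], [1, 1]]  ->  [[18, 23], [-11, -14]]
... * rho(a^-1) = [[-1, -2], [1, 1]]  ->  [[5, -13], [-3, 8]]
... * rho(c) = [[1, -3], [2, -5]]  ->  [[-21, 50], [13, -31]]
... * rho(b^-1) = [[2, 7], [-1, -3]]  ->  [[-92, -297], [57, 184]]
... * rho(c^-1) = [[-5, 3], [-2, 1]]  ->  [[1054, -573], [-653, 355]]
... * rho(b^-1) = [[2, 7], [-1, -3]]  ->  [[2681, 9097], [-1661, -5636]]
... * rho(a^-1) = [[-1, -2], [1, 1]]  ->  [[6416, 3735], [-3975, -2314]]
... * rho(a^-1) = [[-1, -2], [1, 1]]  ->  [[-2681, -9097], [1661, 5636]]
tr = -2681 + 5636 = 2955

2955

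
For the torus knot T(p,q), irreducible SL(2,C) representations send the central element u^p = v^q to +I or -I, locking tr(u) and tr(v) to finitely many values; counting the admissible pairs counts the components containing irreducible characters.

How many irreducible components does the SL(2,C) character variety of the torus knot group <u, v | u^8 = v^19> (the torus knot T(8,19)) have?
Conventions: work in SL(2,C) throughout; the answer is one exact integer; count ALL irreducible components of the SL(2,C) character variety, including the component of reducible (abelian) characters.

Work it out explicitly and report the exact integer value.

In the torus knot group T(8,19), u^8 = v^19 is central, so an irreducible representation sends it to +I or -I (Schur).
This locks tr(u) to 2*cos(pi*alpha/8), alpha in 1..7, and tr(v) to 2*cos(pi*beta/19), beta in 1..18, on each component of irreducible characters.
u^8 = (-1)^alpha I and v^19 = (-1)^beta I must agree, so alpha and beta have equal parity.
Counting: 4 odd alphas x 9 odd betas + 3 even alphas x 9 even betas = 36 + 27 = 63.
Total: 63 irreducible-character components + 1 reducible (abelian) component = 64.

64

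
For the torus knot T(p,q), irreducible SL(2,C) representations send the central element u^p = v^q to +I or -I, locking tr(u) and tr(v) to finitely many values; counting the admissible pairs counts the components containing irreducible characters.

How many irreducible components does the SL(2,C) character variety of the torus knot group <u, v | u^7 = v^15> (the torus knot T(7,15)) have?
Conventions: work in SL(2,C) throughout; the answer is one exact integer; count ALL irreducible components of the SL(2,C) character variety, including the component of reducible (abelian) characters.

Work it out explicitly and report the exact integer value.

43

For T(7,15): irreducibility forces the central element u^7 = v^15 to one of +I, -I.
So on each irreducible component the traces are pinned: tr(u) = 2*cos(pi*alpha/7) with 1 <= alpha <= 6, tr(v) = 2*cos(pi*beta/15) with 1 <= beta <= 14.
Consistency of u^7 = (-1)^alpha I with v^15 = (-1)^beta I forces alpha = beta (mod 2).
Enumerate parity-matched pairs: 3*7 odd-odd plus 3*7 even-even gives 42.
components with irreducible characters: 42; plus the single component of reducible (abelian) characters: total 43.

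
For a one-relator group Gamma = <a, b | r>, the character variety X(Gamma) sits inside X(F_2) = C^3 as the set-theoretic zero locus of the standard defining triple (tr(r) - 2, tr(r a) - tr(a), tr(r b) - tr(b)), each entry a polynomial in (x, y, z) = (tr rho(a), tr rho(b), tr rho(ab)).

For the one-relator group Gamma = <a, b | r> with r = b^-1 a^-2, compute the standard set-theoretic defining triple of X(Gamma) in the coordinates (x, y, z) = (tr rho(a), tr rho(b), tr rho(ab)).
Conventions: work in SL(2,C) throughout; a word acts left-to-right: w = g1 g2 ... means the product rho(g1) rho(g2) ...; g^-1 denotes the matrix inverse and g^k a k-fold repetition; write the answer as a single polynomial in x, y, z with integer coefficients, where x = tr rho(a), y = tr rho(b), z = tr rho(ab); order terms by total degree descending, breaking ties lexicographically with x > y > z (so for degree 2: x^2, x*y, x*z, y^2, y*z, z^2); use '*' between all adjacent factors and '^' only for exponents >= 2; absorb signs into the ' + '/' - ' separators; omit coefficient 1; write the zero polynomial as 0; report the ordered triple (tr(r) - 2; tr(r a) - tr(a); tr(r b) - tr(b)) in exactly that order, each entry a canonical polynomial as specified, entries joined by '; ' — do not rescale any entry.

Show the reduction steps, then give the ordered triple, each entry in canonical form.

x*z - y - 2; -x + z; x^2 - y - 2

tr(b^-1) = tr(b) = y
tr(b^-1 a) = tr(a) tr(b) - tr(a b)   [inverse elimination on b] = x*y - z
tr(a^-1 b^-1) = tr(b^-1) tr(a) - tr(b^-1 a)   [inverse elimination on a] = z
tr(b^-1 a^-2) = tr(a^-1 b^-1) tr(a) - tr(a^-1 b^-1 a)   [inverse elimination on a] = x*z - y
tr(a^-2) = tr(a^-1) tr(a) - tr(1)  (eliminate a^-1) = x^2 - 2
assemble the triple (tr(r) - 2; tr(r a) - x; tr(r b) - y)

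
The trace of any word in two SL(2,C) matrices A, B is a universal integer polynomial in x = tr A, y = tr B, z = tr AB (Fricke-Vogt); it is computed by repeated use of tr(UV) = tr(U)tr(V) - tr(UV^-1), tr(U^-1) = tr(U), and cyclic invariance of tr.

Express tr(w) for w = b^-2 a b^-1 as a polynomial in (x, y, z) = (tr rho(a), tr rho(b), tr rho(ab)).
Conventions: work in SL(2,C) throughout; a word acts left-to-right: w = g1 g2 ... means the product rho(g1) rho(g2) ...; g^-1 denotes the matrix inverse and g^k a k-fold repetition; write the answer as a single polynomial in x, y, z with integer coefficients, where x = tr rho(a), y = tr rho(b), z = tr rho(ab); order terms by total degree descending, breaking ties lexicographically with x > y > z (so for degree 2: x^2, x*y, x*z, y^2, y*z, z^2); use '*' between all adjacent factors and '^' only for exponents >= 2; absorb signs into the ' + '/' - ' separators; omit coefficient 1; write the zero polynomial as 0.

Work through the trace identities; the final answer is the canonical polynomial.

x*y^3 - y^2*z - 2*x*y + z

trace(b^-1 a) = trace(a) trace(b) - trace(a b)  (eliminate b^-1) = x*y - z
trace(b^-2 a) = trace(b^-1 a) trace(b) - trace(b^-1 a b)  (eliminate b^-1) = x*y^2 - y*z - x
reduce: trace(b^-2 a b^-1) = trace(b^-2 a) trace(b) - trace(b^-2 a b)  (eliminate b^-1) = x*y^3 - y^2*z - 2*x*y + z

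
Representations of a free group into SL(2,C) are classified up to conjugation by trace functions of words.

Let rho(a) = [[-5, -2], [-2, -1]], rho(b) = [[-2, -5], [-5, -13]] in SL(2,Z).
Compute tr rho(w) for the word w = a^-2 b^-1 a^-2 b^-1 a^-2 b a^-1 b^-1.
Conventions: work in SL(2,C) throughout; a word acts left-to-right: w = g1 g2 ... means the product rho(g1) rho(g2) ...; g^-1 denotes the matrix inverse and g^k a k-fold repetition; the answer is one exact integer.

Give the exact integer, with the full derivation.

rho(a^-1) = [[-1, 2], [2, -5]]
... * rho(a^-1) = [[-1, 2], [2, -5]]  ->  [[5, -12], [-12, 29]]
... * rho(b^-1) = [[-13, 5], [5, -2]]  ->  [[-125, 49], [301, -118]]
... * rho(a^-1) = [[-1, 2], [2, -5]]  ->  [[223, -495], [-537, 1192]]
... * rho(a^-1) = [[-1, 2], [2, -5]]  ->  [[-1213, 2921], [2921, -7034]]
... * rho(b^-1) = [[-13, 5], [5, -2]]  ->  [[30374, -11907], [-73143, 28673]]
... * rho(a^-1) = [[-1, 2], [2, -5]]  ->  [[-54188, 120283], [130489, -289651]]
... * rho(a^-1) = [[-1, 2], [2, -5]]  ->  [[294754, -709791], [-709791, 1709233]]
... * rho(b) = [[-2, -5], [-5, -13]]  ->  [[2959447, 7753513], [-7126583, -18671074]]
... * rho(a^-1) = [[-1, 2], [2, -5]]  ->  [[12547579, -32848671], [-30215565, 79102204]]
... * rho(b^-1) = [[-13, 5], [5, -2]]  ->  [[-327361882, 128435237], [788313365, -309282233]]
tr = -327361882 + -309282233 = -636644115

-636644115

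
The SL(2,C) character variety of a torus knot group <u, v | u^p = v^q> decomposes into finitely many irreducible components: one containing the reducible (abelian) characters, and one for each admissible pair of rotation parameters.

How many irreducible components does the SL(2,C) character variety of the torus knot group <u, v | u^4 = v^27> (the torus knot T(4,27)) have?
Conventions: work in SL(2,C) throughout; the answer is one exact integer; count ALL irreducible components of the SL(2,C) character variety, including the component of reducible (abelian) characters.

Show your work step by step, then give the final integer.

40

Gamma = < u, v | u^4 = v^27 > (torus knot T(4,27)); the central element u^4 = v^27 acts as +I or -I in any irreducible SL(2,C) representation.
On an irreducible component, tr(u) is locked at 2*cos(pi*alpha/4) for some alpha in 1..3, and tr(v) at 2*cos(pi*beta/27) for some beta in 1..26.
u^4 = (-1)^alpha I and v^27 = (-1)^beta I must agree, so alpha and beta have equal parity.
Enumerate parity-matched pairs: 2*13 odd-odd plus 1*13 even-even gives 39.
Total: 39 irreducible-character components + 1 reducible (abelian) component = 40.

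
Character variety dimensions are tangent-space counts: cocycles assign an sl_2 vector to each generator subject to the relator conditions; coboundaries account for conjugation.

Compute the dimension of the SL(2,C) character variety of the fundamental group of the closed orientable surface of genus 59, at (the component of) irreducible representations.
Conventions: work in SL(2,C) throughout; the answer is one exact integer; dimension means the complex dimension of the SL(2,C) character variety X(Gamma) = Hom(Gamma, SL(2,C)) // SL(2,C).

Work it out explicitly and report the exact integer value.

pi_1 of the closed genus-59 surface has 118 generators bound by the single product-of-commutators relator.
Unconstrained cocycle data is one sl_2 vector per generator (354 dimensions), cut by the relator condition d_2(z) = 0.
H^2 = coker(d_2) is dual to H^0 = 0 at irreducible rho (Poincare duality), so d_2 is onto: dim Z^1 = 351.
dim B^1 = 3 (coboundaries, injective at irreducible rho).
Hence dim X = 351 - 3 = 348.

348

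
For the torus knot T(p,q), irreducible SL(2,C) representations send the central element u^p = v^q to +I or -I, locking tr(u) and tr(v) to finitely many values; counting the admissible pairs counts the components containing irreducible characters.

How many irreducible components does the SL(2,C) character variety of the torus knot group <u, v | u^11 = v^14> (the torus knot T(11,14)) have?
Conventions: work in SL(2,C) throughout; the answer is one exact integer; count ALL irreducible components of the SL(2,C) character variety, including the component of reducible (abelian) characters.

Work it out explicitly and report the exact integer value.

For T(11,14): irreducibility forces the central element u^11 = v^14 to one of +I, -I.
So on each irreducible component the traces are pinned: tr(u) = 2*cos(pi*alpha/11) with 1 <= alpha <= 10, tr(v) = 2*cos(pi*beta/14) with 1 <= beta <= 13.
The two central values (-1)^alpha I and (-1)^beta I must be the same matrix, so alpha and beta share a parity.
count pairs: odd alpha (5 choices) x odd beta (7), plus even alpha (5) x even beta (6): 5*7 + 5*6 = 65.
That is 65 components of irreducible characters, and with the reducible (abelian) component the total is 66.

66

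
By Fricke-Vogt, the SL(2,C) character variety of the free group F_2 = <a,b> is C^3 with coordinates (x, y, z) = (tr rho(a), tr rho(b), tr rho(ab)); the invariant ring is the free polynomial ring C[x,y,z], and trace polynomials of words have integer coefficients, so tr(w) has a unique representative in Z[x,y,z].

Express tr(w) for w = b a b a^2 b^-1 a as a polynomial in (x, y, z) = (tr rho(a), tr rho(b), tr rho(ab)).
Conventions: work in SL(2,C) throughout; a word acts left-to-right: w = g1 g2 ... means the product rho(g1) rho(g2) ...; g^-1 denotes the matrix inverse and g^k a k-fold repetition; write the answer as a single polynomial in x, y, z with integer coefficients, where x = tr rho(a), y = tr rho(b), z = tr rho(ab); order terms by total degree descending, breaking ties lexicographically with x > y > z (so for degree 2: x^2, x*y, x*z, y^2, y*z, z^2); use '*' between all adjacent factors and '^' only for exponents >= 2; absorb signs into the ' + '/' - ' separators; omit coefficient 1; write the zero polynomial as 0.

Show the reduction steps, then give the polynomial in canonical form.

use: trace(b a b a) = trace(b a) trace(b a) - trace(1) = z^2 - 2
trace(b a b) = trace(b) trace(a b) - trace(a) = y*z - x
use: trace(a b a b a) = trace(a) trace(b a b a) - trace(b a b) = x*z^2 - y*z - x
trace(a b a b a^2) = trace(a) trace(a b a b a) - trace(a b a b) = x^2*z^2 - x*y*z - x^2 - z^2 + 2
trace(b a b a b a) = trace(a b a b) trace(a b) - trace(b a) = z^3 - 3*z
apply: trace(a b a) = trace(a) trace(b a) - trace(b) = x*z - y
trace(b a b a b) = trace(b) trace(a b a b) - trace(a b a) = y*z^2 - x*z - y
use: trace(a b a b a^2 b) = trace(a) trace(b a b a b a) - trace(b a b a b) = x*z^3 - y*z^2 - 2*x*z + y
trace(b a b a^2 b^-1 a) = trace(a b a b a^2) trace(b) - trace(a b a b a^2 b) = x^2*y*z^2 - x*y^2*z - x*z^3 - x^2*y + 2*x*z + y

x^2*y*z^2 - x*y^2*z - x*z^3 - x^2*y + 2*x*z + y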